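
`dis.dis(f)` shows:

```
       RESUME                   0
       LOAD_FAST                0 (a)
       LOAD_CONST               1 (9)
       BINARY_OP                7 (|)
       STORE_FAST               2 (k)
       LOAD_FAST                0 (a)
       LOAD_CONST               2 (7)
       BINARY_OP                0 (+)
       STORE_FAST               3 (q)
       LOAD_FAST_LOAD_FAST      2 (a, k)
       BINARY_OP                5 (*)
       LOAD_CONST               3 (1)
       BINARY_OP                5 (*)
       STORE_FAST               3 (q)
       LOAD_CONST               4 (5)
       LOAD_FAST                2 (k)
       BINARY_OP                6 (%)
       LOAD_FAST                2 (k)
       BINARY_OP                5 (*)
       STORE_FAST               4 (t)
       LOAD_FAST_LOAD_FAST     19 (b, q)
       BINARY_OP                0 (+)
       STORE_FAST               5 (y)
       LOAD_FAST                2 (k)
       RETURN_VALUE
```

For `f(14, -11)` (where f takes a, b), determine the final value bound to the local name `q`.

LOAD_FAST a → push 14. Stack: [14]
LOAD_CONST → push 9. Stack: [14, 9]
BINARY_OP | → 14 | 9 = 15. Stack: [15]
STORE_FAST k → k=15. Stack: []
LOAD_FAST a → push 14. Stack: [14]
LOAD_CONST → push 7. Stack: [14, 7]
BINARY_OP + → 14 + 7 = 21. Stack: [21]
STORE_FAST q → q=21. Stack: []
LOAD_FAST_LOAD_FAST a,k → push 14,15. Stack: [14, 15]
BINARY_OP * → 14 * 15 = 210. Stack: [210]
LOAD_CONST → push 1. Stack: [210, 1]
BINARY_OP * → 210 * 1 = 210. Stack: [210]
STORE_FAST q → q=210. Stack: []
LOAD_CONST → push 5. Stack: [5]
LOAD_FAST k → push 15. Stack: [5, 15]
BINARY_OP % → 5 % 15 = 5. Stack: [5]
LOAD_FAST k → push 15. Stack: [5, 15]
BINARY_OP * → 5 * 15 = 75. Stack: [75]
STORE_FAST t → t=75. Stack: []
LOAD_FAST_LOAD_FAST b,q → push -11,210. Stack: [-11, 210]
BINARY_OP + → -11 + 210 = 199. Stack: [199]
STORE_FAST y → y=199. Stack: []
LOAD_FAST k → push 15. Stack: [15]
RETURN_VALUE → return 15.

210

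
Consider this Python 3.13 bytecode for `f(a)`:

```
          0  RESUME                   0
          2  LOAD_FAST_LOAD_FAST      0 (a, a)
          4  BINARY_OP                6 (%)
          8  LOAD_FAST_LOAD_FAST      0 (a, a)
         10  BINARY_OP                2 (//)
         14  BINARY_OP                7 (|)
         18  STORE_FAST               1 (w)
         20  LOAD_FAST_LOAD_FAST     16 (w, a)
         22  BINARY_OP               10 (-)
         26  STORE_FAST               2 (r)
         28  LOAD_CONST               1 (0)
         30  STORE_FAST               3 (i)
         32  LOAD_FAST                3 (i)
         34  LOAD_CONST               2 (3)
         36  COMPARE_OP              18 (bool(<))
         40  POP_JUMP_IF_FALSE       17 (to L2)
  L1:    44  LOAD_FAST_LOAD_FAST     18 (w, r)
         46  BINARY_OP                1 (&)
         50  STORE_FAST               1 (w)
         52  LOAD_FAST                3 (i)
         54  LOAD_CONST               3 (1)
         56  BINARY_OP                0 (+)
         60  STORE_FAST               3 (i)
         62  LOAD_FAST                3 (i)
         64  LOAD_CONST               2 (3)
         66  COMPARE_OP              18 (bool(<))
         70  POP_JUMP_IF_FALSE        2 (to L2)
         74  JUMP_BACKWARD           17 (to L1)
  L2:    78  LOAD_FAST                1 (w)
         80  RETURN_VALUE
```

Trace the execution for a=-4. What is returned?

1

LOAD_FAST_LOAD_FAST a,a → push -4,-4. Stack: [-4, -4]
BINARY_OP % → -4 % -4 = 0. Stack: [0]
LOAD_FAST_LOAD_FAST a,a → push -4,-4. Stack: [0, -4, -4]
BINARY_OP // → -4 // -4 = 1. Stack: [0, 1]
BINARY_OP | → 0 | 1 = 1. Stack: [1]
STORE_FAST w → w=1. Stack: []
LOAD_FAST_LOAD_FAST w,a → push 1,-4. Stack: [1, -4]
BINARY_OP - → 1 - -4 = 5. Stack: [5]
STORE_FAST r → r=5. Stack: []
LOAD_CONST → push 0. Stack: [0]
STORE_FAST i → i=0. Stack: []
LOAD_FAST i → push 0. Stack: [0]
LOAD_CONST → push 3. Stack: [0, 3]
COMPARE_OP bool(<) → 0 vs 3 = True. Stack: [True]
POP_JUMP_IF_FALSE → pop True; no jump. Stack: []
LOAD_FAST_LOAD_FAST w,r → push 1,5. Stack: [1, 5]
BINARY_OP & → 1 & 5 = 1. Stack: [1]
STORE_FAST w → w=1. Stack: []
LOAD_FAST i → push 0. Stack: [0]
LOAD_CONST → push 1. Stack: [0, 1]
BINARY_OP + → 0 + 1 = 1. Stack: [1]
STORE_FAST i → i=1. Stack: []
LOAD_FAST i → push 1. Stack: [1]
LOAD_CONST → push 3. Stack: [1, 3]
COMPARE_OP bool(<) → 1 vs 3 = True. Stack: [True]
POP_JUMP_IF_FALSE → pop True; no jump. Stack: []
LOAD_FAST_LOAD_FAST w,r → push 1,5. Stack: [1, 5]
BINARY_OP & → 1 & 5 = 1. Stack: [1]
STORE_FAST w → w=1. Stack: []
LOAD_FAST i → push 1. Stack: [1]
LOAD_CONST → push 1. Stack: [1, 1]
BINARY_OP + → 1 + 1 = 2. Stack: [2]
STORE_FAST i → i=2. Stack: []
LOAD_FAST i → push 2. Stack: [2]
LOAD_CONST → push 3. Stack: [2, 3]
COMPARE_OP bool(<) → 2 vs 3 = True. Stack: [True]
POP_JUMP_IF_FALSE → pop True; no jump. Stack: []
LOAD_FAST_LOAD_FAST w,r → push 1,5. Stack: [1, 5]
BINARY_OP & → 1 & 5 = 1. Stack: [1]
STORE_FAST w → w=1. Stack: []
LOAD_FAST i → push 2. Stack: [2]
LOAD_CONST → push 1. Stack: [2, 1]
BINARY_OP + → 2 + 1 = 3. Stack: [3]
STORE_FAST i → i=3. Stack: []
LOAD_FAST i → push 3. Stack: [3]
LOAD_CONST → push 3. Stack: [3, 3]
COMPARE_OP bool(<) → 3 vs 3 = False. Stack: [False]
POP_JUMP_IF_FALSE → pop False; jump. Stack: []
LOAD_FAST w → push 1. Stack: [1]
RETURN_VALUE → return 1.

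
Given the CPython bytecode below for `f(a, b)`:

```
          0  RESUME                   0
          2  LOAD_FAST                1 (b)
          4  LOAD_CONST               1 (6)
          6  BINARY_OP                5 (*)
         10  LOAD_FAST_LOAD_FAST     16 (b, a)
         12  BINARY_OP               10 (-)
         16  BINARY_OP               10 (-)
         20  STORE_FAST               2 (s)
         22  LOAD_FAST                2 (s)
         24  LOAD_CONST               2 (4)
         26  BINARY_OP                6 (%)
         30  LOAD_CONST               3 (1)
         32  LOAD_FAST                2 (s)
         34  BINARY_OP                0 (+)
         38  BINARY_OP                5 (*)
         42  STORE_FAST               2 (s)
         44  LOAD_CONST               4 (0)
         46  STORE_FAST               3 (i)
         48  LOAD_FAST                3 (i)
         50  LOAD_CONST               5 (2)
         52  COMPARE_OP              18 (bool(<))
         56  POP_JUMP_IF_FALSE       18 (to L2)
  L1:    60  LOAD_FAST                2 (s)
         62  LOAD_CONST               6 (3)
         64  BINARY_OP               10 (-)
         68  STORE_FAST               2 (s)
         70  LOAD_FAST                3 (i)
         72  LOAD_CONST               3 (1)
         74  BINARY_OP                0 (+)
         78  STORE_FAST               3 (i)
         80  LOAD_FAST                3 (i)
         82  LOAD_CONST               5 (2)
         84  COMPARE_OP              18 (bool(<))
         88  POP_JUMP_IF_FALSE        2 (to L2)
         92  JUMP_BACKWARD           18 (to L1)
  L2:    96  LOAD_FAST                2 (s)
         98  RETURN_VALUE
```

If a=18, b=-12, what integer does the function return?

-88

LOAD_FAST b → push -12. Stack: [-12]
LOAD_CONST → push 6. Stack: [-12, 6]
BINARY_OP * → -12 * 6 = -72. Stack: [-72]
LOAD_FAST_LOAD_FAST b,a → push -12,18. Stack: [-72, -12, 18]
BINARY_OP - → -12 - 18 = -30. Stack: [-72, -30]
BINARY_OP - → -72 - -30 = -42. Stack: [-42]
STORE_FAST s → s=-42. Stack: []
LOAD_FAST s → push -42. Stack: [-42]
LOAD_CONST → push 4. Stack: [-42, 4]
BINARY_OP % → -42 % 4 = 2. Stack: [2]
LOAD_CONST → push 1. Stack: [2, 1]
LOAD_FAST s → push -42. Stack: [2, 1, -42]
BINARY_OP + → 1 + -42 = -41. Stack: [2, -41]
BINARY_OP * → 2 * -41 = -82. Stack: [-82]
STORE_FAST s → s=-82. Stack: []
LOAD_CONST → push 0. Stack: [0]
STORE_FAST i → i=0. Stack: []
LOAD_FAST i → push 0. Stack: [0]
LOAD_CONST → push 2. Stack: [0, 2]
COMPARE_OP bool(<) → 0 vs 2 = True. Stack: [True]
POP_JUMP_IF_FALSE → pop True; no jump. Stack: []
LOAD_FAST s → push -82. Stack: [-82]
LOAD_CONST → push 3. Stack: [-82, 3]
BINARY_OP - → -82 - 3 = -85. Stack: [-85]
STORE_FAST s → s=-85. Stack: []
LOAD_FAST i → push 0. Stack: [0]
LOAD_CONST → push 1. Stack: [0, 1]
BINARY_OP + → 0 + 1 = 1. Stack: [1]
STORE_FAST i → i=1. Stack: []
LOAD_FAST i → push 1. Stack: [1]
LOAD_CONST → push 2. Stack: [1, 2]
COMPARE_OP bool(<) → 1 vs 2 = True. Stack: [True]
POP_JUMP_IF_FALSE → pop True; no jump. Stack: []
LOAD_FAST s → push -85. Stack: [-85]
LOAD_CONST → push 3. Stack: [-85, 3]
BINARY_OP - → -85 - 3 = -88. Stack: [-88]
STORE_FAST s → s=-88. Stack: []
LOAD_FAST i → push 1. Stack: [1]
LOAD_CONST → push 1. Stack: [1, 1]
BINARY_OP + → 1 + 1 = 2. Stack: [2]
STORE_FAST i → i=2. Stack: []
LOAD_FAST i → push 2. Stack: [2]
LOAD_CONST → push 2. Stack: [2, 2]
COMPARE_OP bool(<) → 2 vs 2 = False. Stack: [False]
POP_JUMP_IF_FALSE → pop False; jump. Stack: []
LOAD_FAST s → push -88. Stack: [-88]
RETURN_VALUE → return -88.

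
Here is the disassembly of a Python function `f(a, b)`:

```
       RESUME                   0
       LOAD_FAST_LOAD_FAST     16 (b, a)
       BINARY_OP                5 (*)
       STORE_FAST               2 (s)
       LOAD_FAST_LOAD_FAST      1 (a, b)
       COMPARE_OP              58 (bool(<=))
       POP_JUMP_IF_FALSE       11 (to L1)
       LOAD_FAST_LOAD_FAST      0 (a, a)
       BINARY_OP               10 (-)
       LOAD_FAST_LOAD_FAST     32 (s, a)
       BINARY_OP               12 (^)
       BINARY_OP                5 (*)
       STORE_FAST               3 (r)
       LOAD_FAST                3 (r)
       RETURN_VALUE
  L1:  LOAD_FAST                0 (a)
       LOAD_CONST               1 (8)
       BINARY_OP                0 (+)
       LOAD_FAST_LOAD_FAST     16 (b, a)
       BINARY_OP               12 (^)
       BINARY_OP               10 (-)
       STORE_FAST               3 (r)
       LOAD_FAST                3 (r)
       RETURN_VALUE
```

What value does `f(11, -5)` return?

35

LOAD_FAST_LOAD_FAST b,a → push -5,11. Stack: [-5, 11]
BINARY_OP * → -5 * 11 = -55. Stack: [-55]
STORE_FAST s → s=-55. Stack: []
LOAD_FAST_LOAD_FAST a,b → push 11,-5. Stack: [11, -5]
COMPARE_OP bool(<=) → 11 vs -5 = False. Stack: [False]
POP_JUMP_IF_FALSE → pop False; jump. Stack: []
LOAD_FAST a → push 11. Stack: [11]
LOAD_CONST → push 8. Stack: [11, 8]
BINARY_OP + → 11 + 8 = 19. Stack: [19]
LOAD_FAST_LOAD_FAST b,a → push -5,11. Stack: [19, -5, 11]
BINARY_OP ^ → -5 ^ 11 = -16. Stack: [19, -16]
BINARY_OP - → 19 - -16 = 35. Stack: [35]
STORE_FAST r → r=35. Stack: []
LOAD_FAST r → push 35. Stack: [35]
RETURN_VALUE → return 35.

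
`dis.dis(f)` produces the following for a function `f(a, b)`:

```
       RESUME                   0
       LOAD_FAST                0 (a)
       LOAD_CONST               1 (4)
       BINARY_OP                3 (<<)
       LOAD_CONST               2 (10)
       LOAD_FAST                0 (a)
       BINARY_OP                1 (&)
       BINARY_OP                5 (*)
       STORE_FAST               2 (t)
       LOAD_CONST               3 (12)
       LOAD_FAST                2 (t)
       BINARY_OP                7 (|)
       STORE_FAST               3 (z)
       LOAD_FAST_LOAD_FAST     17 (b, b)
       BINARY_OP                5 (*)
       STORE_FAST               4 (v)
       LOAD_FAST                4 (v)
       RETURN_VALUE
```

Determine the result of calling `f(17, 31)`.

LOAD_FAST a → push 17. Stack: [17]
LOAD_CONST → push 4. Stack: [17, 4]
BINARY_OP << → 17 << 4 = 272. Stack: [272]
LOAD_CONST → push 10. Stack: [272, 10]
LOAD_FAST a → push 17. Stack: [272, 10, 17]
BINARY_OP & → 10 & 17 = 0. Stack: [272, 0]
BINARY_OP * → 272 * 0 = 0. Stack: [0]
STORE_FAST t → t=0. Stack: []
LOAD_CONST → push 12. Stack: [12]
LOAD_FAST t → push 0. Stack: [12, 0]
BINARY_OP | → 12 | 0 = 12. Stack: [12]
STORE_FAST z → z=12. Stack: []
LOAD_FAST_LOAD_FAST b,b → push 31,31. Stack: [31, 31]
BINARY_OP * → 31 * 31 = 961. Stack: [961]
STORE_FAST v → v=961. Stack: []
LOAD_FAST v → push 961. Stack: [961]
RETURN_VALUE → return 961.

961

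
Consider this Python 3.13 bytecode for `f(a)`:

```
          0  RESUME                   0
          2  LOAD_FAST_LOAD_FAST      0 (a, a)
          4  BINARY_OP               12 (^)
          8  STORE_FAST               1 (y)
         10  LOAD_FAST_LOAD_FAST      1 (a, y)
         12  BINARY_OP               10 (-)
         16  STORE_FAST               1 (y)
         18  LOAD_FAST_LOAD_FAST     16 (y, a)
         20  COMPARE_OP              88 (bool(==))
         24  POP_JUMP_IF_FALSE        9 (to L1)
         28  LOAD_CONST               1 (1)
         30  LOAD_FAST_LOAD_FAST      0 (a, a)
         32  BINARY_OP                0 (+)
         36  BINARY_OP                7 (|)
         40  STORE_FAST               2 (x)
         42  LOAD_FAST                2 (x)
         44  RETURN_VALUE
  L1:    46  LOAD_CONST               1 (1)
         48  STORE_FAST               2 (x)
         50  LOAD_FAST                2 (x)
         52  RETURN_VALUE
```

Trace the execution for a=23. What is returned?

47

LOAD_FAST_LOAD_FAST a,a → push 23,23. Stack: [23, 23]
BINARY_OP ^ → 23 ^ 23 = 0. Stack: [0]
STORE_FAST y → y=0. Stack: []
LOAD_FAST_LOAD_FAST a,y → push 23,0. Stack: [23, 0]
BINARY_OP - → 23 - 0 = 23. Stack: [23]
STORE_FAST y → y=23. Stack: []
LOAD_FAST_LOAD_FAST y,a → push 23,23. Stack: [23, 23]
COMPARE_OP bool(==) → 23 vs 23 = True. Stack: [True]
POP_JUMP_IF_FALSE → pop True; no jump. Stack: []
LOAD_CONST → push 1. Stack: [1]
LOAD_FAST_LOAD_FAST a,a → push 23,23. Stack: [1, 23, 23]
BINARY_OP + → 23 + 23 = 46. Stack: [1, 46]
BINARY_OP | → 1 | 46 = 47. Stack: [47]
STORE_FAST x → x=47. Stack: []
LOAD_FAST x → push 47. Stack: [47]
RETURN_VALUE → return 47.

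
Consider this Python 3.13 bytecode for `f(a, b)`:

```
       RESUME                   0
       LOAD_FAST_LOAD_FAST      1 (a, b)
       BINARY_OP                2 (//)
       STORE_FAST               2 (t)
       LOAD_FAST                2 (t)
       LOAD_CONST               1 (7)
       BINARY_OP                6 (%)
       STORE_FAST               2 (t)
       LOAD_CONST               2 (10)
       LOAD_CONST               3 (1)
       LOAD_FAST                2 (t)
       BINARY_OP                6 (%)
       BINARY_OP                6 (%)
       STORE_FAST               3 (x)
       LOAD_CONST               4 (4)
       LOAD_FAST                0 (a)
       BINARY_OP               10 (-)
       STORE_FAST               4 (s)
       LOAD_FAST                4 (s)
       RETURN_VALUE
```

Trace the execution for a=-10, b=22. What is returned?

14

LOAD_FAST_LOAD_FAST a,b → push -10,22. Stack: [-10, 22]
BINARY_OP // → -10 // 22 = -1. Stack: [-1]
STORE_FAST t → t=-1. Stack: []
LOAD_FAST t → push -1. Stack: [-1]
LOAD_CONST → push 7. Stack: [-1, 7]
BINARY_OP % → -1 % 7 = 6. Stack: [6]
STORE_FAST t → t=6. Stack: []
LOAD_CONST → push 10. Stack: [10]
LOAD_CONST → push 1. Stack: [10, 1]
LOAD_FAST t → push 6. Stack: [10, 1, 6]
BINARY_OP % → 1 % 6 = 1. Stack: [10, 1]
BINARY_OP % → 10 % 1 = 0. Stack: [0]
STORE_FAST x → x=0. Stack: []
LOAD_CONST → push 4. Stack: [4]
LOAD_FAST a → push -10. Stack: [4, -10]
BINARY_OP - → 4 - -10 = 14. Stack: [14]
STORE_FAST s → s=14. Stack: []
LOAD_FAST s → push 14. Stack: [14]
RETURN_VALUE → return 14.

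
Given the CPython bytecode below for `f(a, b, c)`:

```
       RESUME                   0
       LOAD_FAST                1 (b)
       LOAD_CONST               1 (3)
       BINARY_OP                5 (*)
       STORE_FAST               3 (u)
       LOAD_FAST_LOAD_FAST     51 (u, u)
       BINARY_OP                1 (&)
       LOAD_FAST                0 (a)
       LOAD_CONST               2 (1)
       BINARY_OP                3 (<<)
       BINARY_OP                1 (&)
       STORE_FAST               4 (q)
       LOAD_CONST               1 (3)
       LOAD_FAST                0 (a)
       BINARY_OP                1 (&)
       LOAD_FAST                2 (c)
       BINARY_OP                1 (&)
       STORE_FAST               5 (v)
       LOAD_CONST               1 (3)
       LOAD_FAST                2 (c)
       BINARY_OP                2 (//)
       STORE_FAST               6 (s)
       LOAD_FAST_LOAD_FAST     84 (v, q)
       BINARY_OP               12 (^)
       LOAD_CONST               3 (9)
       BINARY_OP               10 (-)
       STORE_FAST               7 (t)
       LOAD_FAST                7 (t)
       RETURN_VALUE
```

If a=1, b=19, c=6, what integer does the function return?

LOAD_FAST b → push 19. Stack: [19]
LOAD_CONST → push 3. Stack: [19, 3]
BINARY_OP * → 19 * 3 = 57. Stack: [57]
STORE_FAST u → u=57. Stack: []
LOAD_FAST_LOAD_FAST u,u → push 57,57. Stack: [57, 57]
BINARY_OP & → 57 & 57 = 57. Stack: [57]
LOAD_FAST a → push 1. Stack: [57, 1]
LOAD_CONST → push 1. Stack: [57, 1, 1]
BINARY_OP << → 1 << 1 = 2. Stack: [57, 2]
BINARY_OP & → 57 & 2 = 0. Stack: [0]
STORE_FAST q → q=0. Stack: []
LOAD_CONST → push 3. Stack: [3]
LOAD_FAST a → push 1. Stack: [3, 1]
BINARY_OP & → 3 & 1 = 1. Stack: [1]
LOAD_FAST c → push 6. Stack: [1, 6]
BINARY_OP & → 1 & 6 = 0. Stack: [0]
STORE_FAST v → v=0. Stack: []
LOAD_CONST → push 3. Stack: [3]
LOAD_FAST c → push 6. Stack: [3, 6]
BINARY_OP // → 3 // 6 = 0. Stack: [0]
STORE_FAST s → s=0. Stack: []
LOAD_FAST_LOAD_FAST v,q → push 0,0. Stack: [0, 0]
BINARY_OP ^ → 0 ^ 0 = 0. Stack: [0]
LOAD_CONST → push 9. Stack: [0, 9]
BINARY_OP - → 0 - 9 = -9. Stack: [-9]
STORE_FAST t → t=-9. Stack: []
LOAD_FAST t → push -9. Stack: [-9]
RETURN_VALUE → return -9.

-9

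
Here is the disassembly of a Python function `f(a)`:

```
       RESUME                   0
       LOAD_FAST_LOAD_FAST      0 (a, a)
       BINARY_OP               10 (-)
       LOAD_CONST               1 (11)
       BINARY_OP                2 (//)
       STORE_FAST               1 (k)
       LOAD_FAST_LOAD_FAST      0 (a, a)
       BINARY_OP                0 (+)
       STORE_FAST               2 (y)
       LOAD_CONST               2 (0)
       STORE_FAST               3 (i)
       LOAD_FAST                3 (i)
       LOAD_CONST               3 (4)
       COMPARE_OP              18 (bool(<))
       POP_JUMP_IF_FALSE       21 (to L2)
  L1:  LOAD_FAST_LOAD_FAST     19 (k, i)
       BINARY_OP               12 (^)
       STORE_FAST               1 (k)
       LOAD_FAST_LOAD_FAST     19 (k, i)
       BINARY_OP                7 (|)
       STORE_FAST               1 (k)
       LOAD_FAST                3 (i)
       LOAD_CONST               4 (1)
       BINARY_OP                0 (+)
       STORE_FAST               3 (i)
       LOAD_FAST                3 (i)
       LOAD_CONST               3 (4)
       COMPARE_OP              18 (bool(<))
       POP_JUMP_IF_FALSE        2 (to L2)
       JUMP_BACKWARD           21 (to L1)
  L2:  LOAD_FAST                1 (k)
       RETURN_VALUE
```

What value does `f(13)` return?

3

LOAD_FAST_LOAD_FAST a,a → push 13,13
BINARY_OP - → 13 - 13 = 0
LOAD_CONST → push 11
BINARY_OP // → 0 // 11 = 0
STORE_FAST k → k=0
LOAD_FAST_LOAD_FAST a,a → push 13,13
BINARY_OP + → 13 + 13 = 26
STORE_FAST y → y=26
LOAD_CONST → push 0
STORE_FAST i → i=0
LOAD_FAST i → push 0
LOAD_CONST → push 4
COMPARE_OP bool(<) → 0 vs 4 = True
POP_JUMP_IF_FALSE → pop True; no jump
LOAD_FAST_LOAD_FAST k,i → push 0,0
BINARY_OP ^ → 0 ^ 0 = 0
STORE_FAST k → k=0
LOAD_FAST_LOAD_FAST k,i → push 0,0
BINARY_OP | → 0 | 0 = 0
STORE_FAST k → k=0
LOAD_FAST i → push 0
LOAD_CONST → push 1
BINARY_OP + → 0 + 1 = 1
STORE_FAST i → i=1
LOAD_FAST i → push 1
LOAD_CONST → push 4
COMPARE_OP bool(<) → 1 vs 4 = True
POP_JUMP_IF_FALSE → pop True; no jump
LOAD_FAST_LOAD_FAST k,i → push 0,1
BINARY_OP ^ → 0 ^ 1 = 1
STORE_FAST k → k=1
LOAD_FAST_LOAD_FAST k,i → push 1,1
BINARY_OP | → 1 | 1 = 1
STORE_FAST k → k=1
LOAD_FAST i → push 1
LOAD_CONST → push 1
BINARY_OP + → 1 + 1 = 2
STORE_FAST i → i=2
LOAD_FAST i → push 2
LOAD_CONST → push 4
COMPARE_OP bool(<) → 2 vs 4 = True
POP_JUMP_IF_FALSE → pop True; no jump
LOAD_FAST_LOAD_FAST k,i → push 1,2
BINARY_OP ^ → 1 ^ 2 = 3
STORE_FAST k → k=3
LOAD_FAST_LOAD_FAST k,i → push 3,2
BINARY_OP | → 3 | 2 = 3
STORE_FAST k → k=3
LOAD_FAST i → push 2
LOAD_CONST → push 1
BINARY_OP + → 2 + 1 = 3
STORE_FAST i → i=3
LOAD_FAST i → push 3
LOAD_CONST → push 4
COMPARE_OP bool(<) → 3 vs 4 = True
POP_JUMP_IF_FALSE → pop True; no jump
LOAD_FAST_LOAD_FAST k,i → push 3,3
BINARY_OP ^ → 3 ^ 3 = 0
STORE_FAST k → k=0
LOAD_FAST_LOAD_FAST k,i → push 0,3
BINARY_OP | → 0 | 3 = 3
STORE_FAST k → k=3
LOAD_FAST i → push 3
LOAD_CONST → push 1
BINARY_OP + → 3 + 1 = 4
STORE_FAST i → i=4
LOAD_FAST i → push 4
LOAD_CONST → push 4
COMPARE_OP bool(<) → 4 vs 4 = False
POP_JUMP_IF_FALSE → pop False; jump
LOAD_FAST k → push 3
RETURN_VALUE → return 3.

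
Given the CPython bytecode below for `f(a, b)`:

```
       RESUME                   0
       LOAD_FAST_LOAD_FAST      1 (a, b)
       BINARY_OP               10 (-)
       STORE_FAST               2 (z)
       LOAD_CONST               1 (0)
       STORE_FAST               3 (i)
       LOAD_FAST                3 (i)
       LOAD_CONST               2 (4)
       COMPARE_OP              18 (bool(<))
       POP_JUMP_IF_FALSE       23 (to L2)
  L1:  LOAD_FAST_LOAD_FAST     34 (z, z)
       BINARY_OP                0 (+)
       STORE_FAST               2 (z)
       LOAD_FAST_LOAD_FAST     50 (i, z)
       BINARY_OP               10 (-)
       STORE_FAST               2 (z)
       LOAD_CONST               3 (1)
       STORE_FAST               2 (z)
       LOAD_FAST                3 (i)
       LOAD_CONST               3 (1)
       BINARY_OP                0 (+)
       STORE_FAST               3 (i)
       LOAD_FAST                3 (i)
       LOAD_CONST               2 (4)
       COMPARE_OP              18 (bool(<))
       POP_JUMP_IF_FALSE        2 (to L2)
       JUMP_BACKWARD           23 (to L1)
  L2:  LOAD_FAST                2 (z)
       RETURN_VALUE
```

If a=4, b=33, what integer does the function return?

LOAD_FAST_LOAD_FAST a,b → push 4,33
BINARY_OP - → 4 - 33 = -29
STORE_FAST z → z=-29
LOAD_CONST → push 0
STORE_FAST i → i=0
LOAD_FAST i → push 0
LOAD_CONST → push 4
COMPARE_OP bool(<) → 0 vs 4 = True
POP_JUMP_IF_FALSE → pop True; no jump
LOAD_FAST_LOAD_FAST z,z → push -29,-29
BINARY_OP + → -29 + -29 = -58
STORE_FAST z → z=-58
LOAD_FAST_LOAD_FAST i,z → push 0,-58
BINARY_OP - → 0 - -58 = 58
STORE_FAST z → z=58
LOAD_CONST → push 1
STORE_FAST z → z=1
LOAD_FAST i → push 0
LOAD_CONST → push 1
BINARY_OP + → 0 + 1 = 1
STORE_FAST i → i=1
LOAD_FAST i → push 1
LOAD_CONST → push 4
COMPARE_OP bool(<) → 1 vs 4 = True
POP_JUMP_IF_FALSE → pop True; no jump
LOAD_FAST_LOAD_FAST z,z → push 1,1
BINARY_OP + → 1 + 1 = 2
STORE_FAST z → z=2
LOAD_FAST_LOAD_FAST i,z → push 1,2
BINARY_OP - → 1 - 2 = -1
STORE_FAST z → z=-1
LOAD_CONST → push 1
STORE_FAST z → z=1
LOAD_FAST i → push 1
LOAD_CONST → push 1
BINARY_OP + → 1 + 1 = 2
STORE_FAST i → i=2
LOAD_FAST i → push 2
LOAD_CONST → push 4
COMPARE_OP bool(<) → 2 vs 4 = True
POP_JUMP_IF_FALSE → pop True; no jump
LOAD_FAST_LOAD_FAST z,z → push 1,1
BINARY_OP + → 1 + 1 = 2
STORE_FAST z → z=2
LOAD_FAST_LOAD_FAST i,z → push 2,2
BINARY_OP - → 2 - 2 = 0
STORE_FAST z → z=0
LOAD_CONST → push 1
STORE_FAST z → z=1
LOAD_FAST i → push 2
LOAD_CONST → push 1
BINARY_OP + → 2 + 1 = 3
STORE_FAST i → i=3
LOAD_FAST i → push 3
LOAD_CONST → push 4
COMPARE_OP bool(<) → 3 vs 4 = True
POP_JUMP_IF_FALSE → pop True; no jump
LOAD_FAST_LOAD_FAST z,z → push 1,1
BINARY_OP + → 1 + 1 = 2
STORE_FAST z → z=2
LOAD_FAST_LOAD_FAST i,z → push 3,2
BINARY_OP - → 3 - 2 = 1
STORE_FAST z → z=1
LOAD_CONST → push 1
STORE_FAST z → z=1
LOAD_FAST i → push 3
LOAD_CONST → push 1
BINARY_OP + → 3 + 1 = 4
STORE_FAST i → i=4
LOAD_FAST i → push 4
LOAD_CONST → push 4
COMPARE_OP bool(<) → 4 vs 4 = False
POP_JUMP_IF_FALSE → pop False; jump
LOAD_FAST z → push 1
RETURN_VALUE → return 1.

1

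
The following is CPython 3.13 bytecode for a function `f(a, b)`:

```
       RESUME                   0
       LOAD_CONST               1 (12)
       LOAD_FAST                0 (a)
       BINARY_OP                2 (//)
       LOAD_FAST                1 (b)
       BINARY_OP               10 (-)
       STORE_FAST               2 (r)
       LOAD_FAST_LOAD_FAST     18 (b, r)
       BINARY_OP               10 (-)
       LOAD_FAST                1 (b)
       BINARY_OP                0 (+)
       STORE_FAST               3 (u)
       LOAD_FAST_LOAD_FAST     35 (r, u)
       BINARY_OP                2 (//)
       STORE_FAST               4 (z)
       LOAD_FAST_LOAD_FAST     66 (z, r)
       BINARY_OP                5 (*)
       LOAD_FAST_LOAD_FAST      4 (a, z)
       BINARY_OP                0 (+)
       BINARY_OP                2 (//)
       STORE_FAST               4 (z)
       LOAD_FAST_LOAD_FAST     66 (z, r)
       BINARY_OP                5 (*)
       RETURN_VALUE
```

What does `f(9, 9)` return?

LOAD_CONST → push 12. Stack: [12]
LOAD_FAST a → push 9. Stack: [12, 9]
BINARY_OP // → 12 // 9 = 1. Stack: [1]
LOAD_FAST b → push 9. Stack: [1, 9]
BINARY_OP - → 1 - 9 = -8. Stack: [-8]
STORE_FAST r → r=-8. Stack: []
LOAD_FAST_LOAD_FAST b,r → push 9,-8. Stack: [9, -8]
BINARY_OP - → 9 - -8 = 17. Stack: [17]
LOAD_FAST b → push 9. Stack: [17, 9]
BINARY_OP + → 17 + 9 = 26. Stack: [26]
STORE_FAST u → u=26. Stack: []
LOAD_FAST_LOAD_FAST r,u → push -8,26. Stack: [-8, 26]
BINARY_OP // → -8 // 26 = -1. Stack: [-1]
STORE_FAST z → z=-1. Stack: []
LOAD_FAST_LOAD_FAST z,r → push -1,-8. Stack: [-1, -8]
BINARY_OP * → -1 * -8 = 8. Stack: [8]
LOAD_FAST_LOAD_FAST a,z → push 9,-1. Stack: [8, 9, -1]
BINARY_OP + → 9 + -1 = 8. Stack: [8, 8]
BINARY_OP // → 8 // 8 = 1. Stack: [1]
STORE_FAST z → z=1. Stack: []
LOAD_FAST_LOAD_FAST z,r → push 1,-8. Stack: [1, -8]
BINARY_OP * → 1 * -8 = -8. Stack: [-8]
RETURN_VALUE → return -8.

-8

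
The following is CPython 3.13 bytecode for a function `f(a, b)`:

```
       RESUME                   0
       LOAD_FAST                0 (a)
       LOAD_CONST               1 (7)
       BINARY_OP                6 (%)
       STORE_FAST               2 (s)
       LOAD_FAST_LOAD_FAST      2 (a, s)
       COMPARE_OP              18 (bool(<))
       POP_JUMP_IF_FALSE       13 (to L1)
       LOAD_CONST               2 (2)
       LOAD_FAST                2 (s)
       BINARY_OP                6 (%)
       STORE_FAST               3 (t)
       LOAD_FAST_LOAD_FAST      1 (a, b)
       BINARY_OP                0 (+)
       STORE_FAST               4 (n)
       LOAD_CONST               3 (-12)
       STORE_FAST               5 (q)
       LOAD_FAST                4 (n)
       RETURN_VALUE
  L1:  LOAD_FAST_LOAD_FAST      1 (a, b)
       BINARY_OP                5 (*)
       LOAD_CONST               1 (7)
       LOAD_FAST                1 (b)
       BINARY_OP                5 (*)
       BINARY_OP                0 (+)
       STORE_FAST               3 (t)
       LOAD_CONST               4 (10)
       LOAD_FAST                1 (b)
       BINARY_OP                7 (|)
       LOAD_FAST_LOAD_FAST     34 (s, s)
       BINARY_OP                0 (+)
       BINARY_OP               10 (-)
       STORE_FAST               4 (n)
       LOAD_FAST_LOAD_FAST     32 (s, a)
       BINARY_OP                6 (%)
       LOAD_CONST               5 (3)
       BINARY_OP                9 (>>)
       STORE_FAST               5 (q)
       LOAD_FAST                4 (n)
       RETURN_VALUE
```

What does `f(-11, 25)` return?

LOAD_FAST a → push -11. Stack: [-11]
LOAD_CONST → push 7. Stack: [-11, 7]
BINARY_OP % → -11 % 7 = 3. Stack: [3]
STORE_FAST s → s=3. Stack: []
LOAD_FAST_LOAD_FAST a,s → push -11,3. Stack: [-11, 3]
COMPARE_OP bool(<) → -11 vs 3 = True. Stack: [True]
POP_JUMP_IF_FALSE → pop True; no jump. Stack: []
LOAD_CONST → push 2. Stack: [2]
LOAD_FAST s → push 3. Stack: [2, 3]
BINARY_OP % → 2 % 3 = 2. Stack: [2]
STORE_FAST t → t=2. Stack: []
LOAD_FAST_LOAD_FAST a,b → push -11,25. Stack: [-11, 25]
BINARY_OP + → -11 + 25 = 14. Stack: [14]
STORE_FAST n → n=14. Stack: []
LOAD_CONST → push -12. Stack: [-12]
STORE_FAST q → q=-12. Stack: []
LOAD_FAST n → push 14. Stack: [14]
RETURN_VALUE → return 14.

14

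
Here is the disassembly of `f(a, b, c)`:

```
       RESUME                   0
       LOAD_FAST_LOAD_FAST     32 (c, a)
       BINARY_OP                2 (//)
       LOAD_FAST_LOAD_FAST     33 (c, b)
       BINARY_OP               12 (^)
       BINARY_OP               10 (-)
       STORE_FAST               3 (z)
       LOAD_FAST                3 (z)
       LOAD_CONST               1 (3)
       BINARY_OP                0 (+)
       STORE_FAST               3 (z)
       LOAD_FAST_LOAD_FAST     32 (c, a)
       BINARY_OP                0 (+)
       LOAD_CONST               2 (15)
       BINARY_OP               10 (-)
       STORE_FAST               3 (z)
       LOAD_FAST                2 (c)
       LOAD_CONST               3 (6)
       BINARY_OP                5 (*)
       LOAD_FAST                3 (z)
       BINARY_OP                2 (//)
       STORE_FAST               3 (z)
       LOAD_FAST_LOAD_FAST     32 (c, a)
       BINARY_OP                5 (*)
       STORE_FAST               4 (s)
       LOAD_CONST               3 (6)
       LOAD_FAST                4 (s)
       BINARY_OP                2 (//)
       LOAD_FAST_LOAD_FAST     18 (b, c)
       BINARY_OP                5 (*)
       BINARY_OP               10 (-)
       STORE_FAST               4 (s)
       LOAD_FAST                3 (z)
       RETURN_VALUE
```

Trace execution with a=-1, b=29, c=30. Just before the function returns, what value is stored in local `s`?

LOAD_FAST_LOAD_FAST c,a → push 30,-1. Stack: [30, -1]
BINARY_OP // → 30 // -1 = -30. Stack: [-30]
LOAD_FAST_LOAD_FAST c,b → push 30,29. Stack: [-30, 30, 29]
BINARY_OP ^ → 30 ^ 29 = 3. Stack: [-30, 3]
BINARY_OP - → -30 - 3 = -33. Stack: [-33]
STORE_FAST z → z=-33. Stack: []
LOAD_FAST z → push -33. Stack: [-33]
LOAD_CONST → push 3. Stack: [-33, 3]
BINARY_OP + → -33 + 3 = -30. Stack: [-30]
STORE_FAST z → z=-30. Stack: []
LOAD_FAST_LOAD_FAST c,a → push 30,-1. Stack: [30, -1]
BINARY_OP + → 30 + -1 = 29. Stack: [29]
LOAD_CONST → push 15. Stack: [29, 15]
BINARY_OP - → 29 - 15 = 14. Stack: [14]
STORE_FAST z → z=14. Stack: []
LOAD_FAST c → push 30. Stack: [30]
LOAD_CONST → push 6. Stack: [30, 6]
BINARY_OP * → 30 * 6 = 180. Stack: [180]
LOAD_FAST z → push 14. Stack: [180, 14]
BINARY_OP // → 180 // 14 = 12. Stack: [12]
STORE_FAST z → z=12. Stack: []
LOAD_FAST_LOAD_FAST c,a → push 30,-1. Stack: [30, -1]
BINARY_OP * → 30 * -1 = -30. Stack: [-30]
STORE_FAST s → s=-30. Stack: []
LOAD_CONST → push 6. Stack: [6]
LOAD_FAST s → push -30. Stack: [6, -30]
BINARY_OP // → 6 // -30 = -1. Stack: [-1]
LOAD_FAST_LOAD_FAST b,c → push 29,30. Stack: [-1, 29, 30]
BINARY_OP * → 29 * 30 = 870. Stack: [-1, 870]
BINARY_OP - → -1 - 870 = -871. Stack: [-871]
STORE_FAST s → s=-871. Stack: []
LOAD_FAST z → push 12. Stack: [12]
RETURN_VALUE → return 12.

-871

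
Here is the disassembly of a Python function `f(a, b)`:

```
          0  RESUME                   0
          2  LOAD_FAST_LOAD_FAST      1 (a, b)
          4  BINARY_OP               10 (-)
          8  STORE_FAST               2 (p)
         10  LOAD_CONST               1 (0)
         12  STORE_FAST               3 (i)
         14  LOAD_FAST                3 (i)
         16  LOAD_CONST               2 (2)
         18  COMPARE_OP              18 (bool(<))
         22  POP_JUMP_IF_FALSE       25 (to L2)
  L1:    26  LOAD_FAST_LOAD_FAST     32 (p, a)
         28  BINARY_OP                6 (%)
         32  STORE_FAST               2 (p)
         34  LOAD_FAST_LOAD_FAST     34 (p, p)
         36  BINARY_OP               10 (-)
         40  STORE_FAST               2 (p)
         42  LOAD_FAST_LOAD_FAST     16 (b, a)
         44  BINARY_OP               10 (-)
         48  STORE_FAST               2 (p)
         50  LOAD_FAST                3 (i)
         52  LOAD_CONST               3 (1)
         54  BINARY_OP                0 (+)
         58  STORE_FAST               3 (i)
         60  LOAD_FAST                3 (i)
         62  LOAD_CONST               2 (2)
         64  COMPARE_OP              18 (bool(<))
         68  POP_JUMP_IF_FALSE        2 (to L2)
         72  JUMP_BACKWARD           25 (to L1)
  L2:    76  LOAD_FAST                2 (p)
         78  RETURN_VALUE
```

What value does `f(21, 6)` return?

-15

LOAD_FAST_LOAD_FAST a,b → push 21,6. Stack: [21, 6]
BINARY_OP - → 21 - 6 = 15. Stack: [15]
STORE_FAST p → p=15. Stack: []
LOAD_CONST → push 0. Stack: [0]
STORE_FAST i → i=0. Stack: []
LOAD_FAST i → push 0. Stack: [0]
LOAD_CONST → push 2. Stack: [0, 2]
COMPARE_OP bool(<) → 0 vs 2 = True. Stack: [True]
POP_JUMP_IF_FALSE → pop True; no jump. Stack: []
LOAD_FAST_LOAD_FAST p,a → push 15,21. Stack: [15, 21]
BINARY_OP % → 15 % 21 = 15. Stack: [15]
STORE_FAST p → p=15. Stack: []
LOAD_FAST_LOAD_FAST p,p → push 15,15. Stack: [15, 15]
BINARY_OP - → 15 - 15 = 0. Stack: [0]
STORE_FAST p → p=0. Stack: []
LOAD_FAST_LOAD_FAST b,a → push 6,21. Stack: [6, 21]
BINARY_OP - → 6 - 21 = -15. Stack: [-15]
STORE_FAST p → p=-15. Stack: []
LOAD_FAST i → push 0. Stack: [0]
LOAD_CONST → push 1. Stack: [0, 1]
BINARY_OP + → 0 + 1 = 1. Stack: [1]
STORE_FAST i → i=1. Stack: []
LOAD_FAST i → push 1. Stack: [1]
LOAD_CONST → push 2. Stack: [1, 2]
COMPARE_OP bool(<) → 1 vs 2 = True. Stack: [True]
POP_JUMP_IF_FALSE → pop True; no jump. Stack: []
LOAD_FAST_LOAD_FAST p,a → push -15,21. Stack: [-15, 21]
BINARY_OP % → -15 % 21 = 6. Stack: [6]
STORE_FAST p → p=6. Stack: []
LOAD_FAST_LOAD_FAST p,p → push 6,6. Stack: [6, 6]
BINARY_OP - → 6 - 6 = 0. Stack: [0]
STORE_FAST p → p=0. Stack: []
LOAD_FAST_LOAD_FAST b,a → push 6,21. Stack: [6, 21]
BINARY_OP - → 6 - 21 = -15. Stack: [-15]
STORE_FAST p → p=-15. Stack: []
LOAD_FAST i → push 1. Stack: [1]
LOAD_CONST → push 1. Stack: [1, 1]
BINARY_OP + → 1 + 1 = 2. Stack: [2]
STORE_FAST i → i=2. Stack: []
LOAD_FAST i → push 2. Stack: [2]
LOAD_CONST → push 2. Stack: [2, 2]
COMPARE_OP bool(<) → 2 vs 2 = False. Stack: [False]
POP_JUMP_IF_FALSE → pop False; jump. Stack: []
LOAD_FAST p → push -15. Stack: [-15]
RETURN_VALUE → return -15.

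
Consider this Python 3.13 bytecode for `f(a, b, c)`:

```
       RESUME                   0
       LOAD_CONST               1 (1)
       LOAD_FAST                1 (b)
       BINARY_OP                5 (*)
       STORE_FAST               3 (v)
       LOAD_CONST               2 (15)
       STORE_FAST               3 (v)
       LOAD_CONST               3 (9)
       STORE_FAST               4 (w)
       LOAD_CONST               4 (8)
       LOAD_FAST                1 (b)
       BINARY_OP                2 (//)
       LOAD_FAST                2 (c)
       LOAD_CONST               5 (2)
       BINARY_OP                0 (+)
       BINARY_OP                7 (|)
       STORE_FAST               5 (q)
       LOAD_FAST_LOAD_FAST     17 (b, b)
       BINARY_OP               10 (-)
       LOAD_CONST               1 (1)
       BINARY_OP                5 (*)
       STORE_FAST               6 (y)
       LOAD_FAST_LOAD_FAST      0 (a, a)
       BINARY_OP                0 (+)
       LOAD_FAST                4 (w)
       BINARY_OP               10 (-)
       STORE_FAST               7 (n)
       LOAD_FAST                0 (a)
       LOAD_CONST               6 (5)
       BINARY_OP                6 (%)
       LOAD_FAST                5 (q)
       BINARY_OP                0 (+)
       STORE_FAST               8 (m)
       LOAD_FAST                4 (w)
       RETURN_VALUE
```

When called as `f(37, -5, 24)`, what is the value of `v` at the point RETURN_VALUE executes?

15

LOAD_CONST → push 1. Stack: [1]
LOAD_FAST b → push -5. Stack: [1, -5]
BINARY_OP * → 1 * -5 = -5. Stack: [-5]
STORE_FAST v → v=-5. Stack: []
LOAD_CONST → push 15. Stack: [15]
STORE_FAST v → v=15. Stack: []
LOAD_CONST → push 9. Stack: [9]
STORE_FAST w → w=9. Stack: []
LOAD_CONST → push 8. Stack: [8]
LOAD_FAST b → push -5. Stack: [8, -5]
BINARY_OP // → 8 // -5 = -2. Stack: [-2]
LOAD_FAST c → push 24. Stack: [-2, 24]
LOAD_CONST → push 2. Stack: [-2, 24, 2]
BINARY_OP + → 24 + 2 = 26. Stack: [-2, 26]
BINARY_OP | → -2 | 26 = -2. Stack: [-2]
STORE_FAST q → q=-2. Stack: []
LOAD_FAST_LOAD_FAST b,b → push -5,-5. Stack: [-5, -5]
BINARY_OP - → -5 - -5 = 0. Stack: [0]
LOAD_CONST → push 1. Stack: [0, 1]
BINARY_OP * → 0 * 1 = 0. Stack: [0]
STORE_FAST y → y=0. Stack: []
LOAD_FAST_LOAD_FAST a,a → push 37,37. Stack: [37, 37]
BINARY_OP + → 37 + 37 = 74. Stack: [74]
LOAD_FAST w → push 9. Stack: [74, 9]
BINARY_OP - → 74 - 9 = 65. Stack: [65]
STORE_FAST n → n=65. Stack: []
LOAD_FAST a → push 37. Stack: [37]
LOAD_CONST → push 5. Stack: [37, 5]
BINARY_OP % → 37 % 5 = 2. Stack: [2]
LOAD_FAST q → push -2. Stack: [2, -2]
BINARY_OP + → 2 + -2 = 0. Stack: [0]
STORE_FAST m → m=0. Stack: []
LOAD_FAST w → push 9. Stack: [9]
RETURN_VALUE → return 9.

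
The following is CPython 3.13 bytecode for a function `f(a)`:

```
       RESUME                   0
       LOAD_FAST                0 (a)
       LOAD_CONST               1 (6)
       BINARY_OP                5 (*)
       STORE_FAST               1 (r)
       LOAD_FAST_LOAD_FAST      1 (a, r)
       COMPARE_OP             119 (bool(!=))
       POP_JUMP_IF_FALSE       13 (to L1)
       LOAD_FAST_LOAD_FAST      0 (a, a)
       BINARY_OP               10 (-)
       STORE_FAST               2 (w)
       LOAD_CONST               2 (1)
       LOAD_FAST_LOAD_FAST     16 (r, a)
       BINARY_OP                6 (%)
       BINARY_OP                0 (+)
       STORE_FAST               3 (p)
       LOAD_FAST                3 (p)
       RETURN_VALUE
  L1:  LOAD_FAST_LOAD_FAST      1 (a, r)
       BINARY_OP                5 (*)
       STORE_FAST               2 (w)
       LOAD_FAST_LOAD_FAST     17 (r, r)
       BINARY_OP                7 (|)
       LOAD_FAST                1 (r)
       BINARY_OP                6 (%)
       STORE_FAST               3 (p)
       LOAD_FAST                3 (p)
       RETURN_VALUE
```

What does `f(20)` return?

1

LOAD_FAST a → push 20. Stack: [20]
LOAD_CONST → push 6. Stack: [20, 6]
BINARY_OP * → 20 * 6 = 120. Stack: [120]
STORE_FAST r → r=120. Stack: []
LOAD_FAST_LOAD_FAST a,r → push 20,120. Stack: [20, 120]
COMPARE_OP bool(!=) → 20 vs 120 = True. Stack: [True]
POP_JUMP_IF_FALSE → pop True; no jump. Stack: []
LOAD_FAST_LOAD_FAST a,a → push 20,20. Stack: [20, 20]
BINARY_OP - → 20 - 20 = 0. Stack: [0]
STORE_FAST w → w=0. Stack: []
LOAD_CONST → push 1. Stack: [1]
LOAD_FAST_LOAD_FAST r,a → push 120,20. Stack: [1, 120, 20]
BINARY_OP % → 120 % 20 = 0. Stack: [1, 0]
BINARY_OP + → 1 + 0 = 1. Stack: [1]
STORE_FAST p → p=1. Stack: []
LOAD_FAST p → push 1. Stack: [1]
RETURN_VALUE → return 1.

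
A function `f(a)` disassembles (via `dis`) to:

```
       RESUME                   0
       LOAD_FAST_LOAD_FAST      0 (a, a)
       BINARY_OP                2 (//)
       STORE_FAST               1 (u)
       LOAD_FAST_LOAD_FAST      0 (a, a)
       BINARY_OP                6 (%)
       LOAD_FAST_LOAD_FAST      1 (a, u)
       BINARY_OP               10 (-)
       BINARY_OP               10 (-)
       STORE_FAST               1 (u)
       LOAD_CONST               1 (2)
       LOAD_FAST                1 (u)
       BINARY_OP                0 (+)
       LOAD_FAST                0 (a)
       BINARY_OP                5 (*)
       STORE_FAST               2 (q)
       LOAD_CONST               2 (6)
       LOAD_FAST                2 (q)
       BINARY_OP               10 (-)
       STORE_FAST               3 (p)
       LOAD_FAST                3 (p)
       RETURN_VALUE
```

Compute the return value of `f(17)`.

LOAD_FAST_LOAD_FAST a,a → push 17,17. Stack: [17, 17]
BINARY_OP // → 17 // 17 = 1. Stack: [1]
STORE_FAST u → u=1. Stack: []
LOAD_FAST_LOAD_FAST a,a → push 17,17. Stack: [17, 17]
BINARY_OP % → 17 % 17 = 0. Stack: [0]
LOAD_FAST_LOAD_FAST a,u → push 17,1. Stack: [0, 17, 1]
BINARY_OP - → 17 - 1 = 16. Stack: [0, 16]
BINARY_OP - → 0 - 16 = -16. Stack: [-16]
STORE_FAST u → u=-16. Stack: []
LOAD_CONST → push 2. Stack: [2]
LOAD_FAST u → push -16. Stack: [2, -16]
BINARY_OP + → 2 + -16 = -14. Stack: [-14]
LOAD_FAST a → push 17. Stack: [-14, 17]
BINARY_OP * → -14 * 17 = -238. Stack: [-238]
STORE_FAST q → q=-238. Stack: []
LOAD_CONST → push 6. Stack: [6]
LOAD_FAST q → push -238. Stack: [6, -238]
BINARY_OP - → 6 - -238 = 244. Stack: [244]
STORE_FAST p → p=244. Stack: []
LOAD_FAST p → push 244. Stack: [244]
RETURN_VALUE → return 244.

244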